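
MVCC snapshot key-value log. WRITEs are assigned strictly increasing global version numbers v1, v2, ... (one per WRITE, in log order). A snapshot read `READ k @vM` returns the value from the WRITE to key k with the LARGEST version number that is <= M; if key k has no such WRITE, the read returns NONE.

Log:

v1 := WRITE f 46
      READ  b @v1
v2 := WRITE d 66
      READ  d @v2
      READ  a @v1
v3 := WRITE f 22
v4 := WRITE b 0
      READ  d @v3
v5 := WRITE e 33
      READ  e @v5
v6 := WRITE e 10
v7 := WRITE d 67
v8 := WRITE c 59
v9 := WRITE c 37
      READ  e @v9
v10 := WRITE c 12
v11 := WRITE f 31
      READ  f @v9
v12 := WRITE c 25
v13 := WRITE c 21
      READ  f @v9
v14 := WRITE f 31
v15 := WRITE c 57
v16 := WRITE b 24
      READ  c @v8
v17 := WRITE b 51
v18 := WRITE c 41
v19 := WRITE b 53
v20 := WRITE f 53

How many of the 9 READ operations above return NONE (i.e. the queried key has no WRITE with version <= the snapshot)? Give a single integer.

v1: WRITE f=46  (f history now [(1, 46)])
READ b @v1: history=[] -> no version <= 1 -> NONE
v2: WRITE d=66  (d history now [(2, 66)])
READ d @v2: history=[(2, 66)] -> pick v2 -> 66
READ a @v1: history=[] -> no version <= 1 -> NONE
v3: WRITE f=22  (f history now [(1, 46), (3, 22)])
v4: WRITE b=0  (b history now [(4, 0)])
READ d @v3: history=[(2, 66)] -> pick v2 -> 66
v5: WRITE e=33  (e history now [(5, 33)])
READ e @v5: history=[(5, 33)] -> pick v5 -> 33
v6: WRITE e=10  (e history now [(5, 33), (6, 10)])
v7: WRITE d=67  (d history now [(2, 66), (7, 67)])
v8: WRITE c=59  (c history now [(8, 59)])
v9: WRITE c=37  (c history now [(8, 59), (9, 37)])
READ e @v9: history=[(5, 33), (6, 10)] -> pick v6 -> 10
v10: WRITE c=12  (c history now [(8, 59), (9, 37), (10, 12)])
v11: WRITE f=31  (f history now [(1, 46), (3, 22), (11, 31)])
READ f @v9: history=[(1, 46), (3, 22), (11, 31)] -> pick v3 -> 22
v12: WRITE c=25  (c history now [(8, 59), (9, 37), (10, 12), (12, 25)])
v13: WRITE c=21  (c history now [(8, 59), (9, 37), (10, 12), (12, 25), (13, 21)])
READ f @v9: history=[(1, 46), (3, 22), (11, 31)] -> pick v3 -> 22
v14: WRITE f=31  (f history now [(1, 46), (3, 22), (11, 31), (14, 31)])
v15: WRITE c=57  (c history now [(8, 59), (9, 37), (10, 12), (12, 25), (13, 21), (15, 57)])
v16: WRITE b=24  (b history now [(4, 0), (16, 24)])
READ c @v8: history=[(8, 59), (9, 37), (10, 12), (12, 25), (13, 21), (15, 57)] -> pick v8 -> 59
v17: WRITE b=51  (b history now [(4, 0), (16, 24), (17, 51)])
v18: WRITE c=41  (c history now [(8, 59), (9, 37), (10, 12), (12, 25), (13, 21), (15, 57), (18, 41)])
v19: WRITE b=53  (b history now [(4, 0), (16, 24), (17, 51), (19, 53)])
v20: WRITE f=53  (f history now [(1, 46), (3, 22), (11, 31), (14, 31), (20, 53)])
Read results in order: ['NONE', '66', 'NONE', '66', '33', '10', '22', '22', '59']
NONE count = 2

Answer: 2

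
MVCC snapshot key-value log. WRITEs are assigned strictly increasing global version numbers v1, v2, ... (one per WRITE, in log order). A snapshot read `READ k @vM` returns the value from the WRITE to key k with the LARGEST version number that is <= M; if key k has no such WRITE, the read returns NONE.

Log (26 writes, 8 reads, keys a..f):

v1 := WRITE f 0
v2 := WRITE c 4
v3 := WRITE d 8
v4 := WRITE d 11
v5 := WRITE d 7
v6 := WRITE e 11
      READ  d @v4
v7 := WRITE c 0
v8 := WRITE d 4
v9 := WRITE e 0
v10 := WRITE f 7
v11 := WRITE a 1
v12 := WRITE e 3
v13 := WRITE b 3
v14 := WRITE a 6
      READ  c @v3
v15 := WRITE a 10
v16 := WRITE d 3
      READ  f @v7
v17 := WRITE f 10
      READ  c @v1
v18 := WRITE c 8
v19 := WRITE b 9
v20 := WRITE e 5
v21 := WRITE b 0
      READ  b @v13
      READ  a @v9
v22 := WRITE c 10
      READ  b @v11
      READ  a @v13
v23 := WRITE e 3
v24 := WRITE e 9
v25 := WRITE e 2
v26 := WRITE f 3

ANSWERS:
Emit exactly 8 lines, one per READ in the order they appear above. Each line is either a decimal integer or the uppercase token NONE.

v1: WRITE f=0  (f history now [(1, 0)])
v2: WRITE c=4  (c history now [(2, 4)])
v3: WRITE d=8  (d history now [(3, 8)])
v4: WRITE d=11  (d history now [(3, 8), (4, 11)])
v5: WRITE d=7  (d history now [(3, 8), (4, 11), (5, 7)])
v6: WRITE e=11  (e history now [(6, 11)])
READ d @v4: history=[(3, 8), (4, 11), (5, 7)] -> pick v4 -> 11
v7: WRITE c=0  (c history now [(2, 4), (7, 0)])
v8: WRITE d=4  (d history now [(3, 8), (4, 11), (5, 7), (8, 4)])
v9: WRITE e=0  (e history now [(6, 11), (9, 0)])
v10: WRITE f=7  (f history now [(1, 0), (10, 7)])
v11: WRITE a=1  (a history now [(11, 1)])
v12: WRITE e=3  (e history now [(6, 11), (9, 0), (12, 3)])
v13: WRITE b=3  (b history now [(13, 3)])
v14: WRITE a=6  (a history now [(11, 1), (14, 6)])
READ c @v3: history=[(2, 4), (7, 0)] -> pick v2 -> 4
v15: WRITE a=10  (a history now [(11, 1), (14, 6), (15, 10)])
v16: WRITE d=3  (d history now [(3, 8), (4, 11), (5, 7), (8, 4), (16, 3)])
READ f @v7: history=[(1, 0), (10, 7)] -> pick v1 -> 0
v17: WRITE f=10  (f history now [(1, 0), (10, 7), (17, 10)])
READ c @v1: history=[(2, 4), (7, 0)] -> no version <= 1 -> NONE
v18: WRITE c=8  (c history now [(2, 4), (7, 0), (18, 8)])
v19: WRITE b=9  (b history now [(13, 3), (19, 9)])
v20: WRITE e=5  (e history now [(6, 11), (9, 0), (12, 3), (20, 5)])
v21: WRITE b=0  (b history now [(13, 3), (19, 9), (21, 0)])
READ b @v13: history=[(13, 3), (19, 9), (21, 0)] -> pick v13 -> 3
READ a @v9: history=[(11, 1), (14, 6), (15, 10)] -> no version <= 9 -> NONE
v22: WRITE c=10  (c history now [(2, 4), (7, 0), (18, 8), (22, 10)])
READ b @v11: history=[(13, 3), (19, 9), (21, 0)] -> no version <= 11 -> NONE
READ a @v13: history=[(11, 1), (14, 6), (15, 10)] -> pick v11 -> 1
v23: WRITE e=3  (e history now [(6, 11), (9, 0), (12, 3), (20, 5), (23, 3)])
v24: WRITE e=9  (e history now [(6, 11), (9, 0), (12, 3), (20, 5), (23, 3), (24, 9)])
v25: WRITE e=2  (e history now [(6, 11), (9, 0), (12, 3), (20, 5), (23, 3), (24, 9), (25, 2)])
v26: WRITE f=3  (f history now [(1, 0), (10, 7), (17, 10), (26, 3)])

Answer: 11
4
0
NONE
3
NONE
NONE
1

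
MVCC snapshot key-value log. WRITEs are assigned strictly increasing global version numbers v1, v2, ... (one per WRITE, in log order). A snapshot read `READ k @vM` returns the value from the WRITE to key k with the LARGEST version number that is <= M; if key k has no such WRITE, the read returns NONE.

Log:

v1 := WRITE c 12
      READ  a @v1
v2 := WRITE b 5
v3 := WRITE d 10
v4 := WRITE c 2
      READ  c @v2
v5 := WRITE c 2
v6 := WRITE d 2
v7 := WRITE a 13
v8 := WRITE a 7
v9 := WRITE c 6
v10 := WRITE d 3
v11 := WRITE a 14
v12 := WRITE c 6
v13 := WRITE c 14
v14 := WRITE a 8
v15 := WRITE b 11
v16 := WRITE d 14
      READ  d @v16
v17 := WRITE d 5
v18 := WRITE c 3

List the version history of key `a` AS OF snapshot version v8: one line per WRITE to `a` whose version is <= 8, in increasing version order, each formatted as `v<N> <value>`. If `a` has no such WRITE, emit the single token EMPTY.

Answer: v7 13
v8 7

Derivation:
Scan writes for key=a with version <= 8:
  v1 WRITE c 12 -> skip
  v2 WRITE b 5 -> skip
  v3 WRITE d 10 -> skip
  v4 WRITE c 2 -> skip
  v5 WRITE c 2 -> skip
  v6 WRITE d 2 -> skip
  v7 WRITE a 13 -> keep
  v8 WRITE a 7 -> keep
  v9 WRITE c 6 -> skip
  v10 WRITE d 3 -> skip
  v11 WRITE a 14 -> drop (> snap)
  v12 WRITE c 6 -> skip
  v13 WRITE c 14 -> skip
  v14 WRITE a 8 -> drop (> snap)
  v15 WRITE b 11 -> skip
  v16 WRITE d 14 -> skip
  v17 WRITE d 5 -> skip
  v18 WRITE c 3 -> skip
Collected: [(7, 13), (8, 7)]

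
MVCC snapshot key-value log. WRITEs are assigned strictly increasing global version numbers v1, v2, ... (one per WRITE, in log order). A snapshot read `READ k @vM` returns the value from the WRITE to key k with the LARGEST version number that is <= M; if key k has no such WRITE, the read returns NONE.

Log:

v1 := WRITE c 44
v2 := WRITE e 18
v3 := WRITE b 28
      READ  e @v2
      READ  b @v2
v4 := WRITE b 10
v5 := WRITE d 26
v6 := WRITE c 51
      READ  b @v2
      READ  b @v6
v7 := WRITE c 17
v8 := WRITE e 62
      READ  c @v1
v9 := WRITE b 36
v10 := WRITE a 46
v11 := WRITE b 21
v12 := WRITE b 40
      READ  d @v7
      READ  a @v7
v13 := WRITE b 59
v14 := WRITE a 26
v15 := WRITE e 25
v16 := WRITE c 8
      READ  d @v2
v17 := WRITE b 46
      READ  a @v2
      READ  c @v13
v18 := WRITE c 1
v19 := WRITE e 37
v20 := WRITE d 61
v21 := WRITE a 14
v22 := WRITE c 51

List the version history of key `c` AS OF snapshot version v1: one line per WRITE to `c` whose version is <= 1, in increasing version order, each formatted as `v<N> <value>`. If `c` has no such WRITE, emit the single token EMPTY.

Scan writes for key=c with version <= 1:
  v1 WRITE c 44 -> keep
  v2 WRITE e 18 -> skip
  v3 WRITE b 28 -> skip
  v4 WRITE b 10 -> skip
  v5 WRITE d 26 -> skip
  v6 WRITE c 51 -> drop (> snap)
  v7 WRITE c 17 -> drop (> snap)
  v8 WRITE e 62 -> skip
  v9 WRITE b 36 -> skip
  v10 WRITE a 46 -> skip
  v11 WRITE b 21 -> skip
  v12 WRITE b 40 -> skip
  v13 WRITE b 59 -> skip
  v14 WRITE a 26 -> skip
  v15 WRITE e 25 -> skip
  v16 WRITE c 8 -> drop (> snap)
  v17 WRITE b 46 -> skip
  v18 WRITE c 1 -> drop (> snap)
  v19 WRITE e 37 -> skip
  v20 WRITE d 61 -> skip
  v21 WRITE a 14 -> skip
  v22 WRITE c 51 -> drop (> snap)
Collected: [(1, 44)]

Answer: v1 44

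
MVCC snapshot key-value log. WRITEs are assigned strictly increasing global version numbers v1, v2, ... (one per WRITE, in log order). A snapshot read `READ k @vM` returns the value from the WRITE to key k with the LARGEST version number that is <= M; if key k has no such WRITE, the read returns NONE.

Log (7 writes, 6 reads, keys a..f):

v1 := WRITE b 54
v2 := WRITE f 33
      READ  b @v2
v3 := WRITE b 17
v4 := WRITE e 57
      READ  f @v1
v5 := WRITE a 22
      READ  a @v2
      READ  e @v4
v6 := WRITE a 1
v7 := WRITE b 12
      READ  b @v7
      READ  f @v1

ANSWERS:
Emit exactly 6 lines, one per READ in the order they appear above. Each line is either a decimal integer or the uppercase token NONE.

Answer: 54
NONE
NONE
57
12
NONE

Derivation:
v1: WRITE b=54  (b history now [(1, 54)])
v2: WRITE f=33  (f history now [(2, 33)])
READ b @v2: history=[(1, 54)] -> pick v1 -> 54
v3: WRITE b=17  (b history now [(1, 54), (3, 17)])
v4: WRITE e=57  (e history now [(4, 57)])
READ f @v1: history=[(2, 33)] -> no version <= 1 -> NONE
v5: WRITE a=22  (a history now [(5, 22)])
READ a @v2: history=[(5, 22)] -> no version <= 2 -> NONE
READ e @v4: history=[(4, 57)] -> pick v4 -> 57
v6: WRITE a=1  (a history now [(5, 22), (6, 1)])
v7: WRITE b=12  (b history now [(1, 54), (3, 17), (7, 12)])
READ b @v7: history=[(1, 54), (3, 17), (7, 12)] -> pick v7 -> 12
READ f @v1: history=[(2, 33)] -> no version <= 1 -> NONE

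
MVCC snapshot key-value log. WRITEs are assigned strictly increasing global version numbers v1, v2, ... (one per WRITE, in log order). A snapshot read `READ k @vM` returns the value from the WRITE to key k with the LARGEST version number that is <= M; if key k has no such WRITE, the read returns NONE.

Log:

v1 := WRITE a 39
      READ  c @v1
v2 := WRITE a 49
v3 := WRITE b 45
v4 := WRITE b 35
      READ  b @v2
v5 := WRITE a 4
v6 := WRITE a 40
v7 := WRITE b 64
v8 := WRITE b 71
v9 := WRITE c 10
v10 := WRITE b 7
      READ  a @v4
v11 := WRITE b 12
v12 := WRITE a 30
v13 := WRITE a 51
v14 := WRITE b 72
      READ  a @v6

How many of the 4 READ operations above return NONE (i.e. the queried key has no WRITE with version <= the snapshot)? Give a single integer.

v1: WRITE a=39  (a history now [(1, 39)])
READ c @v1: history=[] -> no version <= 1 -> NONE
v2: WRITE a=49  (a history now [(1, 39), (2, 49)])
v3: WRITE b=45  (b history now [(3, 45)])
v4: WRITE b=35  (b history now [(3, 45), (4, 35)])
READ b @v2: history=[(3, 45), (4, 35)] -> no version <= 2 -> NONE
v5: WRITE a=4  (a history now [(1, 39), (2, 49), (5, 4)])
v6: WRITE a=40  (a history now [(1, 39), (2, 49), (5, 4), (6, 40)])
v7: WRITE b=64  (b history now [(3, 45), (4, 35), (7, 64)])
v8: WRITE b=71  (b history now [(3, 45), (4, 35), (7, 64), (8, 71)])
v9: WRITE c=10  (c history now [(9, 10)])
v10: WRITE b=7  (b history now [(3, 45), (4, 35), (7, 64), (8, 71), (10, 7)])
READ a @v4: history=[(1, 39), (2, 49), (5, 4), (6, 40)] -> pick v2 -> 49
v11: WRITE b=12  (b history now [(3, 45), (4, 35), (7, 64), (8, 71), (10, 7), (11, 12)])
v12: WRITE a=30  (a history now [(1, 39), (2, 49), (5, 4), (6, 40), (12, 30)])
v13: WRITE a=51  (a history now [(1, 39), (2, 49), (5, 4), (6, 40), (12, 30), (13, 51)])
v14: WRITE b=72  (b history now [(3, 45), (4, 35), (7, 64), (8, 71), (10, 7), (11, 12), (14, 72)])
READ a @v6: history=[(1, 39), (2, 49), (5, 4), (6, 40), (12, 30), (13, 51)] -> pick v6 -> 40
Read results in order: ['NONE', 'NONE', '49', '40']
NONE count = 2

Answer: 2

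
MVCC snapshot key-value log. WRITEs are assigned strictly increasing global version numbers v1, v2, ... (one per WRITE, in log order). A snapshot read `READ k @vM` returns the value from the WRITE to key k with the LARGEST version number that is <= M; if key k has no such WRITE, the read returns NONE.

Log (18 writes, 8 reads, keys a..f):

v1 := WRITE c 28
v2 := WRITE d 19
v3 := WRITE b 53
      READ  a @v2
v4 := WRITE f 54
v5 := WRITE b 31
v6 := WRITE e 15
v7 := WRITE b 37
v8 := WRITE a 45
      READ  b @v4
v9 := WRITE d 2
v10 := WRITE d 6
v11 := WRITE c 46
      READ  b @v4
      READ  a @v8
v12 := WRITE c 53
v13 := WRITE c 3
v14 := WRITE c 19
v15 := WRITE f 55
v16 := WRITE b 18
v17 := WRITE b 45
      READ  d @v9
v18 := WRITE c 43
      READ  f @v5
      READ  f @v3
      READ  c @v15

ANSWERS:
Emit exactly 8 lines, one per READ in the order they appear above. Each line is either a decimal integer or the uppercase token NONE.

v1: WRITE c=28  (c history now [(1, 28)])
v2: WRITE d=19  (d history now [(2, 19)])
v3: WRITE b=53  (b history now [(3, 53)])
READ a @v2: history=[] -> no version <= 2 -> NONE
v4: WRITE f=54  (f history now [(4, 54)])
v5: WRITE b=31  (b history now [(3, 53), (5, 31)])
v6: WRITE e=15  (e history now [(6, 15)])
v7: WRITE b=37  (b history now [(3, 53), (5, 31), (7, 37)])
v8: WRITE a=45  (a history now [(8, 45)])
READ b @v4: history=[(3, 53), (5, 31), (7, 37)] -> pick v3 -> 53
v9: WRITE d=2  (d history now [(2, 19), (9, 2)])
v10: WRITE d=6  (d history now [(2, 19), (9, 2), (10, 6)])
v11: WRITE c=46  (c history now [(1, 28), (11, 46)])
READ b @v4: history=[(3, 53), (5, 31), (7, 37)] -> pick v3 -> 53
READ a @v8: history=[(8, 45)] -> pick v8 -> 45
v12: WRITE c=53  (c history now [(1, 28), (11, 46), (12, 53)])
v13: WRITE c=3  (c history now [(1, 28), (11, 46), (12, 53), (13, 3)])
v14: WRITE c=19  (c history now [(1, 28), (11, 46), (12, 53), (13, 3), (14, 19)])
v15: WRITE f=55  (f history now [(4, 54), (15, 55)])
v16: WRITE b=18  (b history now [(3, 53), (5, 31), (7, 37), (16, 18)])
v17: WRITE b=45  (b history now [(3, 53), (5, 31), (7, 37), (16, 18), (17, 45)])
READ d @v9: history=[(2, 19), (9, 2), (10, 6)] -> pick v9 -> 2
v18: WRITE c=43  (c history now [(1, 28), (11, 46), (12, 53), (13, 3), (14, 19), (18, 43)])
READ f @v5: history=[(4, 54), (15, 55)] -> pick v4 -> 54
READ f @v3: history=[(4, 54), (15, 55)] -> no version <= 3 -> NONE
READ c @v15: history=[(1, 28), (11, 46), (12, 53), (13, 3), (14, 19), (18, 43)] -> pick v14 -> 19

Answer: NONE
53
53
45
2
54
NONE
19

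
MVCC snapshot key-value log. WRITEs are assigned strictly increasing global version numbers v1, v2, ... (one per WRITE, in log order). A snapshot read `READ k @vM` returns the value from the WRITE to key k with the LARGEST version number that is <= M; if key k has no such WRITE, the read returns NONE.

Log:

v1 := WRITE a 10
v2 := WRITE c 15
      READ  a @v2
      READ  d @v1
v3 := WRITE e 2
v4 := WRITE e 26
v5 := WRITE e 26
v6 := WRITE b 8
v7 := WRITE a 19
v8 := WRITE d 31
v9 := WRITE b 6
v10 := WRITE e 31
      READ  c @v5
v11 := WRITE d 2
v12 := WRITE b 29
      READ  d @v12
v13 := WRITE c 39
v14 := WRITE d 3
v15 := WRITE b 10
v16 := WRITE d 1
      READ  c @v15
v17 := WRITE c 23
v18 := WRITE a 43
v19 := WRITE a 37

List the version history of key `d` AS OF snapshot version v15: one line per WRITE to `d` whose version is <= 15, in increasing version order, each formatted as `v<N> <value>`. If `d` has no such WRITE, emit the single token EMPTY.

Scan writes for key=d with version <= 15:
  v1 WRITE a 10 -> skip
  v2 WRITE c 15 -> skip
  v3 WRITE e 2 -> skip
  v4 WRITE e 26 -> skip
  v5 WRITE e 26 -> skip
  v6 WRITE b 8 -> skip
  v7 WRITE a 19 -> skip
  v8 WRITE d 31 -> keep
  v9 WRITE b 6 -> skip
  v10 WRITE e 31 -> skip
  v11 WRITE d 2 -> keep
  v12 WRITE b 29 -> skip
  v13 WRITE c 39 -> skip
  v14 WRITE d 3 -> keep
  v15 WRITE b 10 -> skip
  v16 WRITE d 1 -> drop (> snap)
  v17 WRITE c 23 -> skip
  v18 WRITE a 43 -> skip
  v19 WRITE a 37 -> skip
Collected: [(8, 31), (11, 2), (14, 3)]

Answer: v8 31
v11 2
v14 3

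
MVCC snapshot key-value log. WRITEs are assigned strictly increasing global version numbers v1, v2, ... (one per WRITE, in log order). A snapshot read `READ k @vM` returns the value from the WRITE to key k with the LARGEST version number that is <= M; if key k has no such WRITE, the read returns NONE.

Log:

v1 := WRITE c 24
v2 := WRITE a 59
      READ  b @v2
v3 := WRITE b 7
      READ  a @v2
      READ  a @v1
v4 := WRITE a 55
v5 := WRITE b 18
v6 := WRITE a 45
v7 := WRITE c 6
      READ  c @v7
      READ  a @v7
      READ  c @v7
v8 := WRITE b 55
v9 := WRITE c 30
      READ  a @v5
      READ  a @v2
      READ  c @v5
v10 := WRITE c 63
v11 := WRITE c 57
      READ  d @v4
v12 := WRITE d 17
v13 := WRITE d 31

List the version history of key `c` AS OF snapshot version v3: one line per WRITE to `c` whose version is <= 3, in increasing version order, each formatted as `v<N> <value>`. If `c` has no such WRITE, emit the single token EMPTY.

Scan writes for key=c with version <= 3:
  v1 WRITE c 24 -> keep
  v2 WRITE a 59 -> skip
  v3 WRITE b 7 -> skip
  v4 WRITE a 55 -> skip
  v5 WRITE b 18 -> skip
  v6 WRITE a 45 -> skip
  v7 WRITE c 6 -> drop (> snap)
  v8 WRITE b 55 -> skip
  v9 WRITE c 30 -> drop (> snap)
  v10 WRITE c 63 -> drop (> snap)
  v11 WRITE c 57 -> drop (> snap)
  v12 WRITE d 17 -> skip
  v13 WRITE d 31 -> skip
Collected: [(1, 24)]

Answer: v1 24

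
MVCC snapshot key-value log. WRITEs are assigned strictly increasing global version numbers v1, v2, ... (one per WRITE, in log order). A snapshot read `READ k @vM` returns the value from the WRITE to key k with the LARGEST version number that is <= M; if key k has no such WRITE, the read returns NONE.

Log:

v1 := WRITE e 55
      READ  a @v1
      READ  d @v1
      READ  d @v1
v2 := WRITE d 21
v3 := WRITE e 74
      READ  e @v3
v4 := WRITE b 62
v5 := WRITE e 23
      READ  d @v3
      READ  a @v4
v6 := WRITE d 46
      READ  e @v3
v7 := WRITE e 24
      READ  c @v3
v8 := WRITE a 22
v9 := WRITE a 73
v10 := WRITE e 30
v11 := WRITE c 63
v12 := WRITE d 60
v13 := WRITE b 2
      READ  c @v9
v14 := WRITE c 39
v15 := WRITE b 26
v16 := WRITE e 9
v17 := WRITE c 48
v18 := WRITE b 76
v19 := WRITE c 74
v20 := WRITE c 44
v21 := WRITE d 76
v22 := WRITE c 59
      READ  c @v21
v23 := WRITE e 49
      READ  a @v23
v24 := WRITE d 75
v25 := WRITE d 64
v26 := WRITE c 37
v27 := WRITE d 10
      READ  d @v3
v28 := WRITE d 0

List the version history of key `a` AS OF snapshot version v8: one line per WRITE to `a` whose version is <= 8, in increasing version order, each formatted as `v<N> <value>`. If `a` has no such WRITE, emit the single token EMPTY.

Answer: v8 22

Derivation:
Scan writes for key=a with version <= 8:
  v1 WRITE e 55 -> skip
  v2 WRITE d 21 -> skip
  v3 WRITE e 74 -> skip
  v4 WRITE b 62 -> skip
  v5 WRITE e 23 -> skip
  v6 WRITE d 46 -> skip
  v7 WRITE e 24 -> skip
  v8 WRITE a 22 -> keep
  v9 WRITE a 73 -> drop (> snap)
  v10 WRITE e 30 -> skip
  v11 WRITE c 63 -> skip
  v12 WRITE d 60 -> skip
  v13 WRITE b 2 -> skip
  v14 WRITE c 39 -> skip
  v15 WRITE b 26 -> skip
  v16 WRITE e 9 -> skip
  v17 WRITE c 48 -> skip
  v18 WRITE b 76 -> skip
  v19 WRITE c 74 -> skip
  v20 WRITE c 44 -> skip
  v21 WRITE d 76 -> skip
  v22 WRITE c 59 -> skip
  v23 WRITE e 49 -> skip
  v24 WRITE d 75 -> skip
  v25 WRITE d 64 -> skip
  v26 WRITE c 37 -> skip
  v27 WRITE d 10 -> skip
  v28 WRITE d 0 -> skip
Collected: [(8, 22)]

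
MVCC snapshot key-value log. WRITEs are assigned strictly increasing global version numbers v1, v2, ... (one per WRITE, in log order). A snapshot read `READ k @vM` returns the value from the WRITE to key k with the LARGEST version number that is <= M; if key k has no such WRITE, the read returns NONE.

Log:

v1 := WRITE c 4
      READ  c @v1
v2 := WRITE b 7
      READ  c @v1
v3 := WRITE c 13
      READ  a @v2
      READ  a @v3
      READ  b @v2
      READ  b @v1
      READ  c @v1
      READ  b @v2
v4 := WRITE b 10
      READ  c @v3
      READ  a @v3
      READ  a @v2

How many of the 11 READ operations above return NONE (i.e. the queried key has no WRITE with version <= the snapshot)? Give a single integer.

Answer: 5

Derivation:
v1: WRITE c=4  (c history now [(1, 4)])
READ c @v1: history=[(1, 4)] -> pick v1 -> 4
v2: WRITE b=7  (b history now [(2, 7)])
READ c @v1: history=[(1, 4)] -> pick v1 -> 4
v3: WRITE c=13  (c history now [(1, 4), (3, 13)])
READ a @v2: history=[] -> no version <= 2 -> NONE
READ a @v3: history=[] -> no version <= 3 -> NONE
READ b @v2: history=[(2, 7)] -> pick v2 -> 7
READ b @v1: history=[(2, 7)] -> no version <= 1 -> NONE
READ c @v1: history=[(1, 4), (3, 13)] -> pick v1 -> 4
READ b @v2: history=[(2, 7)] -> pick v2 -> 7
v4: WRITE b=10  (b history now [(2, 7), (4, 10)])
READ c @v3: history=[(1, 4), (3, 13)] -> pick v3 -> 13
READ a @v3: history=[] -> no version <= 3 -> NONE
READ a @v2: history=[] -> no version <= 2 -> NONE
Read results in order: ['4', '4', 'NONE', 'NONE', '7', 'NONE', '4', '7', '13', 'NONE', 'NONE']
NONE count = 5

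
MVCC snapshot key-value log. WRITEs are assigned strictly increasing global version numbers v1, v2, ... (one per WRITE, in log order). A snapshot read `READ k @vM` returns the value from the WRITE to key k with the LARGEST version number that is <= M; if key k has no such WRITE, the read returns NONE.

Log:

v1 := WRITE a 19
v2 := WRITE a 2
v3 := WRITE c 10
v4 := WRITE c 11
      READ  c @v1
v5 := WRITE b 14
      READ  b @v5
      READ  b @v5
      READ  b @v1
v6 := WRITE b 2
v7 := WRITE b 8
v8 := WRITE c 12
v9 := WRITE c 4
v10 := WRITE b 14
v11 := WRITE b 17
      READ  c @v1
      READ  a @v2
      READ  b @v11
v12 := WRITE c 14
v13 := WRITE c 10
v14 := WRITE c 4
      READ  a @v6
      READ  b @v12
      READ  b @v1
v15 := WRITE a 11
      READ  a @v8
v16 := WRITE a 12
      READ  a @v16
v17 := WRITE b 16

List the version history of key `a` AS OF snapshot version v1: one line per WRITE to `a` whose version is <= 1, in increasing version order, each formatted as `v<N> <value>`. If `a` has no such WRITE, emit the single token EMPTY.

Scan writes for key=a with version <= 1:
  v1 WRITE a 19 -> keep
  v2 WRITE a 2 -> drop (> snap)
  v3 WRITE c 10 -> skip
  v4 WRITE c 11 -> skip
  v5 WRITE b 14 -> skip
  v6 WRITE b 2 -> skip
  v7 WRITE b 8 -> skip
  v8 WRITE c 12 -> skip
  v9 WRITE c 4 -> skip
  v10 WRITE b 14 -> skip
  v11 WRITE b 17 -> skip
  v12 WRITE c 14 -> skip
  v13 WRITE c 10 -> skip
  v14 WRITE c 4 -> skip
  v15 WRITE a 11 -> drop (> snap)
  v16 WRITE a 12 -> drop (> snap)
  v17 WRITE b 16 -> skip
Collected: [(1, 19)]

Answer: v1 19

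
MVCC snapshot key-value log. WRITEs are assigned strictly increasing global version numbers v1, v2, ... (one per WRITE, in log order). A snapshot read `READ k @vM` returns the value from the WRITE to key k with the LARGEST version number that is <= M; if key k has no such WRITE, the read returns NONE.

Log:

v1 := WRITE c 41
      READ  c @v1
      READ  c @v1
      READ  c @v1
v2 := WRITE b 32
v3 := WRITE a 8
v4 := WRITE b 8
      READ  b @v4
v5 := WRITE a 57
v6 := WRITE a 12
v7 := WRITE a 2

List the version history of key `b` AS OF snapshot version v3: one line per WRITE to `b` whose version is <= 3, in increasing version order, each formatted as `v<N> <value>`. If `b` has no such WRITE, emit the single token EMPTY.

Answer: v2 32

Derivation:
Scan writes for key=b with version <= 3:
  v1 WRITE c 41 -> skip
  v2 WRITE b 32 -> keep
  v3 WRITE a 8 -> skip
  v4 WRITE b 8 -> drop (> snap)
  v5 WRITE a 57 -> skip
  v6 WRITE a 12 -> skip
  v7 WRITE a 2 -> skip
Collected: [(2, 32)]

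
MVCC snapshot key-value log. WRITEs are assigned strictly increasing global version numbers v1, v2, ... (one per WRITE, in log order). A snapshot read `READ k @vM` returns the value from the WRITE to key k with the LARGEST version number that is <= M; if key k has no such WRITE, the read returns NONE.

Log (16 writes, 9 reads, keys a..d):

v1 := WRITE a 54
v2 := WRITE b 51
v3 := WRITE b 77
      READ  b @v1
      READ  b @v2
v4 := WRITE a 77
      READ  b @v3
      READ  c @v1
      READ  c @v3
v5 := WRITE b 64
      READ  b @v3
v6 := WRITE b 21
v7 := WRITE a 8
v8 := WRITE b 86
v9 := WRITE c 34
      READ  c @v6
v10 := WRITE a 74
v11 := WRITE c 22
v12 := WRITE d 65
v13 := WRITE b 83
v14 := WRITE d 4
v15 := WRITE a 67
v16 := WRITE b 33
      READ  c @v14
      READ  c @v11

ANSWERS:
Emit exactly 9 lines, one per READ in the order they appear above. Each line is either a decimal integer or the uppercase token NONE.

v1: WRITE a=54  (a history now [(1, 54)])
v2: WRITE b=51  (b history now [(2, 51)])
v3: WRITE b=77  (b history now [(2, 51), (3, 77)])
READ b @v1: history=[(2, 51), (3, 77)] -> no version <= 1 -> NONE
READ b @v2: history=[(2, 51), (3, 77)] -> pick v2 -> 51
v4: WRITE a=77  (a history now [(1, 54), (4, 77)])
READ b @v3: history=[(2, 51), (3, 77)] -> pick v3 -> 77
READ c @v1: history=[] -> no version <= 1 -> NONE
READ c @v3: history=[] -> no version <= 3 -> NONE
v5: WRITE b=64  (b history now [(2, 51), (3, 77), (5, 64)])
READ b @v3: history=[(2, 51), (3, 77), (5, 64)] -> pick v3 -> 77
v6: WRITE b=21  (b history now [(2, 51), (3, 77), (5, 64), (6, 21)])
v7: WRITE a=8  (a history now [(1, 54), (4, 77), (7, 8)])
v8: WRITE b=86  (b history now [(2, 51), (3, 77), (5, 64), (6, 21), (8, 86)])
v9: WRITE c=34  (c history now [(9, 34)])
READ c @v6: history=[(9, 34)] -> no version <= 6 -> NONE
v10: WRITE a=74  (a history now [(1, 54), (4, 77), (7, 8), (10, 74)])
v11: WRITE c=22  (c history now [(9, 34), (11, 22)])
v12: WRITE d=65  (d history now [(12, 65)])
v13: WRITE b=83  (b history now [(2, 51), (3, 77), (5, 64), (6, 21), (8, 86), (13, 83)])
v14: WRITE d=4  (d history now [(12, 65), (14, 4)])
v15: WRITE a=67  (a history now [(1, 54), (4, 77), (7, 8), (10, 74), (15, 67)])
v16: WRITE b=33  (b history now [(2, 51), (3, 77), (5, 64), (6, 21), (8, 86), (13, 83), (16, 33)])
READ c @v14: history=[(9, 34), (11, 22)] -> pick v11 -> 22
READ c @v11: history=[(9, 34), (11, 22)] -> pick v11 -> 22

Answer: NONE
51
77
NONE
NONE
77
NONE
22
22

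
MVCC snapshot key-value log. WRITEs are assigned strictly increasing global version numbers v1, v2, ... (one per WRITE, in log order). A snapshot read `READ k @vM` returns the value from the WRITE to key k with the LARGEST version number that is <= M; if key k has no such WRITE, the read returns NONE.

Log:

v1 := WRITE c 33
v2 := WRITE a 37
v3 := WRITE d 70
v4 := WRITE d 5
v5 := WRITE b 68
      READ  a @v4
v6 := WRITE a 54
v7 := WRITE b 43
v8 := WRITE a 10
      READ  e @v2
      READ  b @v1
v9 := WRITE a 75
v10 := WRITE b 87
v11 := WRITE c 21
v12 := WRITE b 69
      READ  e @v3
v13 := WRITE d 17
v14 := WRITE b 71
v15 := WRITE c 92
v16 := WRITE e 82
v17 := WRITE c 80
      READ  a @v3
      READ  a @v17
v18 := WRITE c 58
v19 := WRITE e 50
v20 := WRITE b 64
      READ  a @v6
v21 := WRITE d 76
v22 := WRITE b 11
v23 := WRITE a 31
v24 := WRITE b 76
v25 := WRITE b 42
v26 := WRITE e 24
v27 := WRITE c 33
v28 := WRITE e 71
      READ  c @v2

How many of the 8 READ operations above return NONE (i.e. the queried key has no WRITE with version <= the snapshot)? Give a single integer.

v1: WRITE c=33  (c history now [(1, 33)])
v2: WRITE a=37  (a history now [(2, 37)])
v3: WRITE d=70  (d history now [(3, 70)])
v4: WRITE d=5  (d history now [(3, 70), (4, 5)])
v5: WRITE b=68  (b history now [(5, 68)])
READ a @v4: history=[(2, 37)] -> pick v2 -> 37
v6: WRITE a=54  (a history now [(2, 37), (6, 54)])
v7: WRITE b=43  (b history now [(5, 68), (7, 43)])
v8: WRITE a=10  (a history now [(2, 37), (6, 54), (8, 10)])
READ e @v2: history=[] -> no version <= 2 -> NONE
READ b @v1: history=[(5, 68), (7, 43)] -> no version <= 1 -> NONE
v9: WRITE a=75  (a history now [(2, 37), (6, 54), (8, 10), (9, 75)])
v10: WRITE b=87  (b history now [(5, 68), (7, 43), (10, 87)])
v11: WRITE c=21  (c history now [(1, 33), (11, 21)])
v12: WRITE b=69  (b history now [(5, 68), (7, 43), (10, 87), (12, 69)])
READ e @v3: history=[] -> no version <= 3 -> NONE
v13: WRITE d=17  (d history now [(3, 70), (4, 5), (13, 17)])
v14: WRITE b=71  (b history now [(5, 68), (7, 43), (10, 87), (12, 69), (14, 71)])
v15: WRITE c=92  (c history now [(1, 33), (11, 21), (15, 92)])
v16: WRITE e=82  (e history now [(16, 82)])
v17: WRITE c=80  (c history now [(1, 33), (11, 21), (15, 92), (17, 80)])
READ a @v3: history=[(2, 37), (6, 54), (8, 10), (9, 75)] -> pick v2 -> 37
READ a @v17: history=[(2, 37), (6, 54), (8, 10), (9, 75)] -> pick v9 -> 75
v18: WRITE c=58  (c history now [(1, 33), (11, 21), (15, 92), (17, 80), (18, 58)])
v19: WRITE e=50  (e history now [(16, 82), (19, 50)])
v20: WRITE b=64  (b history now [(5, 68), (7, 43), (10, 87), (12, 69), (14, 71), (20, 64)])
READ a @v6: history=[(2, 37), (6, 54), (8, 10), (9, 75)] -> pick v6 -> 54
v21: WRITE d=76  (d history now [(3, 70), (4, 5), (13, 17), (21, 76)])
v22: WRITE b=11  (b history now [(5, 68), (7, 43), (10, 87), (12, 69), (14, 71), (20, 64), (22, 11)])
v23: WRITE a=31  (a history now [(2, 37), (6, 54), (8, 10), (9, 75), (23, 31)])
v24: WRITE b=76  (b history now [(5, 68), (7, 43), (10, 87), (12, 69), (14, 71), (20, 64), (22, 11), (24, 76)])
v25: WRITE b=42  (b history now [(5, 68), (7, 43), (10, 87), (12, 69), (14, 71), (20, 64), (22, 11), (24, 76), (25, 42)])
v26: WRITE e=24  (e history now [(16, 82), (19, 50), (26, 24)])
v27: WRITE c=33  (c history now [(1, 33), (11, 21), (15, 92), (17, 80), (18, 58), (27, 33)])
v28: WRITE e=71  (e history now [(16, 82), (19, 50), (26, 24), (28, 71)])
READ c @v2: history=[(1, 33), (11, 21), (15, 92), (17, 80), (18, 58), (27, 33)] -> pick v1 -> 33
Read results in order: ['37', 'NONE', 'NONE', 'NONE', '37', '75', '54', '33']
NONE count = 3

Answer: 3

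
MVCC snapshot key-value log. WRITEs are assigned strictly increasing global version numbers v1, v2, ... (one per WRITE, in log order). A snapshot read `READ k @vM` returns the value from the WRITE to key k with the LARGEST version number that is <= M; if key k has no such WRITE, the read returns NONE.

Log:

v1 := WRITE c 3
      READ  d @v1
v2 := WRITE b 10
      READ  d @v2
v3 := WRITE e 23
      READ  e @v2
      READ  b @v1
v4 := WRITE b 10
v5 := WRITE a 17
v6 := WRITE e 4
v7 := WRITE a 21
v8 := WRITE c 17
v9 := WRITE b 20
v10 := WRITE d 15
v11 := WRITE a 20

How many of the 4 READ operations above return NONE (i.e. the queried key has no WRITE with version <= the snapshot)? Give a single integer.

v1: WRITE c=3  (c history now [(1, 3)])
READ d @v1: history=[] -> no version <= 1 -> NONE
v2: WRITE b=10  (b history now [(2, 10)])
READ d @v2: history=[] -> no version <= 2 -> NONE
v3: WRITE e=23  (e history now [(3, 23)])
READ e @v2: history=[(3, 23)] -> no version <= 2 -> NONE
READ b @v1: history=[(2, 10)] -> no version <= 1 -> NONE
v4: WRITE b=10  (b history now [(2, 10), (4, 10)])
v5: WRITE a=17  (a history now [(5, 17)])
v6: WRITE e=4  (e history now [(3, 23), (6, 4)])
v7: WRITE a=21  (a history now [(5, 17), (7, 21)])
v8: WRITE c=17  (c history now [(1, 3), (8, 17)])
v9: WRITE b=20  (b history now [(2, 10), (4, 10), (9, 20)])
v10: WRITE d=15  (d history now [(10, 15)])
v11: WRITE a=20  (a history now [(5, 17), (7, 21), (11, 20)])
Read results in order: ['NONE', 'NONE', 'NONE', 'NONE']
NONE count = 4

Answer: 4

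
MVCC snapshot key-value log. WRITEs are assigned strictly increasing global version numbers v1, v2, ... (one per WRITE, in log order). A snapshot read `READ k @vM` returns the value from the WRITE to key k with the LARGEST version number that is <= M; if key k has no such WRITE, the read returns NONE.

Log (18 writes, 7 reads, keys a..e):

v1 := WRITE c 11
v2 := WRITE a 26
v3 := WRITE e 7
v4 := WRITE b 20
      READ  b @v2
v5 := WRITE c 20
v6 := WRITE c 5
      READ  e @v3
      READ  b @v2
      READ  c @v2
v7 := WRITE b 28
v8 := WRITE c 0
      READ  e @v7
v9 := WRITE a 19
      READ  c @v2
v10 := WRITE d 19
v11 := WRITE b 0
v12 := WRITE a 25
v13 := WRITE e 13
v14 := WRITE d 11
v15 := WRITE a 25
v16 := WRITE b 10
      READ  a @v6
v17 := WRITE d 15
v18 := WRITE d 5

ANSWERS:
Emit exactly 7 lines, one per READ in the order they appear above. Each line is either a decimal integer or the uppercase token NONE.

v1: WRITE c=11  (c history now [(1, 11)])
v2: WRITE a=26  (a history now [(2, 26)])
v3: WRITE e=7  (e history now [(3, 7)])
v4: WRITE b=20  (b history now [(4, 20)])
READ b @v2: history=[(4, 20)] -> no version <= 2 -> NONE
v5: WRITE c=20  (c history now [(1, 11), (5, 20)])
v6: WRITE c=5  (c history now [(1, 11), (5, 20), (6, 5)])
READ e @v3: history=[(3, 7)] -> pick v3 -> 7
READ b @v2: history=[(4, 20)] -> no version <= 2 -> NONE
READ c @v2: history=[(1, 11), (5, 20), (6, 5)] -> pick v1 -> 11
v7: WRITE b=28  (b history now [(4, 20), (7, 28)])
v8: WRITE c=0  (c history now [(1, 11), (5, 20), (6, 5), (8, 0)])
READ e @v7: history=[(3, 7)] -> pick v3 -> 7
v9: WRITE a=19  (a history now [(2, 26), (9, 19)])
READ c @v2: history=[(1, 11), (5, 20), (6, 5), (8, 0)] -> pick v1 -> 11
v10: WRITE d=19  (d history now [(10, 19)])
v11: WRITE b=0  (b history now [(4, 20), (7, 28), (11, 0)])
v12: WRITE a=25  (a history now [(2, 26), (9, 19), (12, 25)])
v13: WRITE e=13  (e history now [(3, 7), (13, 13)])
v14: WRITE d=11  (d history now [(10, 19), (14, 11)])
v15: WRITE a=25  (a history now [(2, 26), (9, 19), (12, 25), (15, 25)])
v16: WRITE b=10  (b history now [(4, 20), (7, 28), (11, 0), (16, 10)])
READ a @v6: history=[(2, 26), (9, 19), (12, 25), (15, 25)] -> pick v2 -> 26
v17: WRITE d=15  (d history now [(10, 19), (14, 11), (17, 15)])
v18: WRITE d=5  (d history now [(10, 19), (14, 11), (17, 15), (18, 5)])

Answer: NONE
7
NONE
11
7
11
26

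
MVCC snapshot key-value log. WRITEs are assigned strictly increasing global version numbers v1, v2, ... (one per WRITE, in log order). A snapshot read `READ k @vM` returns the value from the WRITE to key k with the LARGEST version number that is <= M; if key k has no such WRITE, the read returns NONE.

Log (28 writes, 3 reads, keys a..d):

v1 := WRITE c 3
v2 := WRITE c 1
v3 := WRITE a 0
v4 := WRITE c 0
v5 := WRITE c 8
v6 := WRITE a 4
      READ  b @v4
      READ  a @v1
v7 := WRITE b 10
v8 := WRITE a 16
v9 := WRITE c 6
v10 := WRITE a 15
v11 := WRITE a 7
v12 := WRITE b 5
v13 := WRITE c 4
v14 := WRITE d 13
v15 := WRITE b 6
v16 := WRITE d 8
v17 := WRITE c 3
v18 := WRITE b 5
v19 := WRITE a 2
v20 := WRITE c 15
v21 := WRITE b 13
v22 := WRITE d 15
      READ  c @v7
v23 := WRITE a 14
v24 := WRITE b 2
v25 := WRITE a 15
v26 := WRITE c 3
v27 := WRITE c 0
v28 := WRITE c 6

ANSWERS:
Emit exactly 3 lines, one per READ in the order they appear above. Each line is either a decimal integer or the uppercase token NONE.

v1: WRITE c=3  (c history now [(1, 3)])
v2: WRITE c=1  (c history now [(1, 3), (2, 1)])
v3: WRITE a=0  (a history now [(3, 0)])
v4: WRITE c=0  (c history now [(1, 3), (2, 1), (4, 0)])
v5: WRITE c=8  (c history now [(1, 3), (2, 1), (4, 0), (5, 8)])
v6: WRITE a=4  (a history now [(3, 0), (6, 4)])
READ b @v4: history=[] -> no version <= 4 -> NONE
READ a @v1: history=[(3, 0), (6, 4)] -> no version <= 1 -> NONE
v7: WRITE b=10  (b history now [(7, 10)])
v8: WRITE a=16  (a history now [(3, 0), (6, 4), (8, 16)])
v9: WRITE c=6  (c history now [(1, 3), (2, 1), (4, 0), (5, 8), (9, 6)])
v10: WRITE a=15  (a history now [(3, 0), (6, 4), (8, 16), (10, 15)])
v11: WRITE a=7  (a history now [(3, 0), (6, 4), (8, 16), (10, 15), (11, 7)])
v12: WRITE b=5  (b history now [(7, 10), (12, 5)])
v13: WRITE c=4  (c history now [(1, 3), (2, 1), (4, 0), (5, 8), (9, 6), (13, 4)])
v14: WRITE d=13  (d history now [(14, 13)])
v15: WRITE b=6  (b history now [(7, 10), (12, 5), (15, 6)])
v16: WRITE d=8  (d history now [(14, 13), (16, 8)])
v17: WRITE c=3  (c history now [(1, 3), (2, 1), (4, 0), (5, 8), (9, 6), (13, 4), (17, 3)])
v18: WRITE b=5  (b history now [(7, 10), (12, 5), (15, 6), (18, 5)])
v19: WRITE a=2  (a history now [(3, 0), (6, 4), (8, 16), (10, 15), (11, 7), (19, 2)])
v20: WRITE c=15  (c history now [(1, 3), (2, 1), (4, 0), (5, 8), (9, 6), (13, 4), (17, 3), (20, 15)])
v21: WRITE b=13  (b history now [(7, 10), (12, 5), (15, 6), (18, 5), (21, 13)])
v22: WRITE d=15  (d history now [(14, 13), (16, 8), (22, 15)])
READ c @v7: history=[(1, 3), (2, 1), (4, 0), (5, 8), (9, 6), (13, 4), (17, 3), (20, 15)] -> pick v5 -> 8
v23: WRITE a=14  (a history now [(3, 0), (6, 4), (8, 16), (10, 15), (11, 7), (19, 2), (23, 14)])
v24: WRITE b=2  (b history now [(7, 10), (12, 5), (15, 6), (18, 5), (21, 13), (24, 2)])
v25: WRITE a=15  (a history now [(3, 0), (6, 4), (8, 16), (10, 15), (11, 7), (19, 2), (23, 14), (25, 15)])
v26: WRITE c=3  (c history now [(1, 3), (2, 1), (4, 0), (5, 8), (9, 6), (13, 4), (17, 3), (20, 15), (26, 3)])
v27: WRITE c=0  (c history now [(1, 3), (2, 1), (4, 0), (5, 8), (9, 6), (13, 4), (17, 3), (20, 15), (26, 3), (27, 0)])
v28: WRITE c=6  (c history now [(1, 3), (2, 1), (4, 0), (5, 8), (9, 6), (13, 4), (17, 3), (20, 15), (26, 3), (27, 0), (28, 6)])

Answer: NONE
NONE
8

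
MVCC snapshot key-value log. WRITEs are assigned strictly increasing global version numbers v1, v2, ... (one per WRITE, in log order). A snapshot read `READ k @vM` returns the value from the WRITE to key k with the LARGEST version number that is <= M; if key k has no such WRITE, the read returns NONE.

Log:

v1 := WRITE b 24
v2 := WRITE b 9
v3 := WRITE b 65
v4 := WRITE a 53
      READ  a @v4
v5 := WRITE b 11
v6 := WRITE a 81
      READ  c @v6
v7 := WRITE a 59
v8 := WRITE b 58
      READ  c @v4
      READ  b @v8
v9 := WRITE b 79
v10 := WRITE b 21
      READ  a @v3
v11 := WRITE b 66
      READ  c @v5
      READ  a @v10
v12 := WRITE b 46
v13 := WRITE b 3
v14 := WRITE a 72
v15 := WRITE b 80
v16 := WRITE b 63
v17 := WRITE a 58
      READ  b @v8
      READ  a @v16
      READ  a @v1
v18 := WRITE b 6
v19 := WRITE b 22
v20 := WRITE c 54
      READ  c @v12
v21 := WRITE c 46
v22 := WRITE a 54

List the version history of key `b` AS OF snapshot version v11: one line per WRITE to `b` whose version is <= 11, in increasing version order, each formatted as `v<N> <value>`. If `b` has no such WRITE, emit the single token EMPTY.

Scan writes for key=b with version <= 11:
  v1 WRITE b 24 -> keep
  v2 WRITE b 9 -> keep
  v3 WRITE b 65 -> keep
  v4 WRITE a 53 -> skip
  v5 WRITE b 11 -> keep
  v6 WRITE a 81 -> skip
  v7 WRITE a 59 -> skip
  v8 WRITE b 58 -> keep
  v9 WRITE b 79 -> keep
  v10 WRITE b 21 -> keep
  v11 WRITE b 66 -> keep
  v12 WRITE b 46 -> drop (> snap)
  v13 WRITE b 3 -> drop (> snap)
  v14 WRITE a 72 -> skip
  v15 WRITE b 80 -> drop (> snap)
  v16 WRITE b 63 -> drop (> snap)
  v17 WRITE a 58 -> skip
  v18 WRITE b 6 -> drop (> snap)
  v19 WRITE b 22 -> drop (> snap)
  v20 WRITE c 54 -> skip
  v21 WRITE c 46 -> skip
  v22 WRITE a 54 -> skip
Collected: [(1, 24), (2, 9), (3, 65), (5, 11), (8, 58), (9, 79), (10, 21), (11, 66)]

Answer: v1 24
v2 9
v3 65
v5 11
v8 58
v9 79
v10 21
v11 66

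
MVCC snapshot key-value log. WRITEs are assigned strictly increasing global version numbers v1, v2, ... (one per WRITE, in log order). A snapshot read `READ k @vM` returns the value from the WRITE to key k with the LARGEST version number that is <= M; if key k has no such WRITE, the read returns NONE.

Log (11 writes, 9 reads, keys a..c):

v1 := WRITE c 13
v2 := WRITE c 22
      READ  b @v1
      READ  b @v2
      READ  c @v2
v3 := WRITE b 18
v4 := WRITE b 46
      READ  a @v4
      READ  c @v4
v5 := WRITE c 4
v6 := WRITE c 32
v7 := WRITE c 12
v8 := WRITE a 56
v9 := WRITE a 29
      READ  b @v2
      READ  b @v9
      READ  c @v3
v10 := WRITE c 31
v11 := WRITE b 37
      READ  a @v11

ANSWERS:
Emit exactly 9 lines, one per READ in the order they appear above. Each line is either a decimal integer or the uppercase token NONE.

v1: WRITE c=13  (c history now [(1, 13)])
v2: WRITE c=22  (c history now [(1, 13), (2, 22)])
READ b @v1: history=[] -> no version <= 1 -> NONE
READ b @v2: history=[] -> no version <= 2 -> NONE
READ c @v2: history=[(1, 13), (2, 22)] -> pick v2 -> 22
v3: WRITE b=18  (b history now [(3, 18)])
v4: WRITE b=46  (b history now [(3, 18), (4, 46)])
READ a @v4: history=[] -> no version <= 4 -> NONE
READ c @v4: history=[(1, 13), (2, 22)] -> pick v2 -> 22
v5: WRITE c=4  (c history now [(1, 13), (2, 22), (5, 4)])
v6: WRITE c=32  (c history now [(1, 13), (2, 22), (5, 4), (6, 32)])
v7: WRITE c=12  (c history now [(1, 13), (2, 22), (5, 4), (6, 32), (7, 12)])
v8: WRITE a=56  (a history now [(8, 56)])
v9: WRITE a=29  (a history now [(8, 56), (9, 29)])
READ b @v2: history=[(3, 18), (4, 46)] -> no version <= 2 -> NONE
READ b @v9: history=[(3, 18), (4, 46)] -> pick v4 -> 46
READ c @v3: history=[(1, 13), (2, 22), (5, 4), (6, 32), (7, 12)] -> pick v2 -> 22
v10: WRITE c=31  (c history now [(1, 13), (2, 22), (5, 4), (6, 32), (7, 12), (10, 31)])
v11: WRITE b=37  (b history now [(3, 18), (4, 46), (11, 37)])
READ a @v11: history=[(8, 56), (9, 29)] -> pick v9 -> 29

Answer: NONE
NONE
22
NONE
22
NONE
46
22
29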